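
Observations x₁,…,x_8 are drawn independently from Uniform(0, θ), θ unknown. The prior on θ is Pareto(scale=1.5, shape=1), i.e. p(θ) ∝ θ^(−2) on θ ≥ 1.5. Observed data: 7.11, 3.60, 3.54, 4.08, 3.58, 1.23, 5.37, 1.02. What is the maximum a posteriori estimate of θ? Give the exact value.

θ̂_MAP = 7.11

The Uniform(0, θ) likelihood is θ^(−n) for θ ≥ max(xᵢ), zero otherwise. Here max(xᵢ) = 7.11.
Posterior ∝ θ^(−2) · θ^(−8) = θ^(−10) on θ ≥ max(1.5, 7.11) = 7.11.
This density is strictly decreasing in θ, so the posterior mode lies at the lower boundary of the support.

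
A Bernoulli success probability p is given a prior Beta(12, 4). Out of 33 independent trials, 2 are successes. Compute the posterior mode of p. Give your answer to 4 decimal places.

Prior: Beta(12, 4).
Data: 2 successes in 33 trials. The binomial likelihood contributes p^2(1−p)^31, so the posterior is Beta(12+2, 4+31) = Beta(14, 35).
For Beta(a, b) with a, b > 1 the mode is (a−1)/(a+b−2) = 13/47 ≈ 0.2766.

p̂_MAP = 0.2766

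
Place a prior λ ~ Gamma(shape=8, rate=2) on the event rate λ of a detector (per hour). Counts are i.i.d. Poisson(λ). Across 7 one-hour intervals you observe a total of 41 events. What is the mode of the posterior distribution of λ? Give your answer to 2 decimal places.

λ̂_MAP = 5.33

Σxᵢ = 41, n = 7.
Posterior ∝ λ^7e^(−2λ) · λ^41e^(−7λ) = λ^48e^(−9λ), i.e. Gamma(shape=49, rate=9).
The mode of a Gamma(a, b) with a ≥ 1 (shape–rate) is (a−1)/b = 48/9 ≈ 5.33.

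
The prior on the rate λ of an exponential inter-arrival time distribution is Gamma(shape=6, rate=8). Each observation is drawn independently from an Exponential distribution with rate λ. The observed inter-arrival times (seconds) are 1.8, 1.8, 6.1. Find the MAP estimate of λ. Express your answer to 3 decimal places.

λ̂_MAP = 0.452

The Exponential(rate=λ) likelihood is ∝ λ^n e^(−λΣtᵢ). Here n = 3 and Σtᵢ = 1.8 + 1.8 + 6.1 = 9.7.
Posterior ∝ λ^5e^(−8λ) · λ^3e^(−9.7λ) = λ^8e^(−17.7λ), i.e. Gamma(9, 17.7).
Mode = (a−1)/b = 8/17.7 ≈ 0.452.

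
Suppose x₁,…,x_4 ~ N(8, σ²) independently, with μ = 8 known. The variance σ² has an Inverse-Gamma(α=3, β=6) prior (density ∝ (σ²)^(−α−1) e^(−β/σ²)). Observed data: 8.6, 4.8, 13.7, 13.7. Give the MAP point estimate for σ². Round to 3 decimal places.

σ̂²_MAP = 7.298

Sum of squared deviations about the known mean: SS = (8.6−8)² + (4.8−8)² + (13.7−8)² + (13.7−8)² = 75.58.
The Normal likelihood contributes (σ²)^(−n/2) exp(−SS/(2σ²)), so the posterior is Inverse-Gamma(α + n/2, β + SS/2) = Inverse-Gamma(5, 43.79).
The mode of Inverse-Gamma(a, b) is b/(a+1) = 43.79/6 ≈ 7.298.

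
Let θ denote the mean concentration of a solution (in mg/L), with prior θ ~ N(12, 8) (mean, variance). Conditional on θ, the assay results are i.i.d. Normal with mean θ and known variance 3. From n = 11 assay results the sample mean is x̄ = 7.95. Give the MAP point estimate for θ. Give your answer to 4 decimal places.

n = 11, x̄ = 7.95.
For a Normal prior and Normal likelihood with known variance, the posterior is Normal; its mode equals its mean, the precision-weighted average.
Prior precision 1/σ₀² = 1/8 = 0.125; data precision n/σ² = 11/3.
θ̂ = (0.125·12 + (11/3)·7.95) / (0.125 + 11/3) = 30.65/(91/24) = 3678/455 ≈ 8.0835.

θ̂_MAP = 8.0835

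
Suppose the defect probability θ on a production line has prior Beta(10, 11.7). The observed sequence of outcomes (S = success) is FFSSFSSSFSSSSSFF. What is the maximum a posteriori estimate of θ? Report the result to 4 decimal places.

θ̂_MAP = 0.5322

Prior: Beta(10, 11.7).
Data: 10 successes in 16 trials (from the sequence). The binomial likelihood contributes θ^10(1−θ)^6, so the posterior is Beta(10+10, 11.7+6) = Beta(20, 17.7).
For Beta(a, b) with a, b > 1 the mode is (a−1)/(a+b−2) = 19/35.7 ≈ 0.5322.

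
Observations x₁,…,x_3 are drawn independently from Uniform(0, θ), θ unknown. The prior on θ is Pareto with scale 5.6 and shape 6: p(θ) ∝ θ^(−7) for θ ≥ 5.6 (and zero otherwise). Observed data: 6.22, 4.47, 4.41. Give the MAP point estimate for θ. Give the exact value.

The Uniform(0, θ) likelihood is θ^(−n) for θ ≥ max(xᵢ), zero otherwise. Here max(xᵢ) = 6.22.
Posterior ∝ θ^(−7) · θ^(−3) = θ^(−10) on θ ≥ max(5.6, 6.22) = 6.22.
This density is strictly decreasing in θ, so the posterior mode lies at the lower boundary of the support.

θ̂_MAP = 6.22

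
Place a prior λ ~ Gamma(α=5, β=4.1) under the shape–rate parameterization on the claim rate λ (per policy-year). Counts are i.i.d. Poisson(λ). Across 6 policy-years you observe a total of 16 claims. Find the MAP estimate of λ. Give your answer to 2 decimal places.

Σxᵢ = 16, n = 6.
Posterior ∝ λ^4e^(−4.1λ) · λ^16e^(−6λ) = λ^20e^(−10.1λ), i.e. Gamma(shape=21, rate=10.1).
The mode of a Gamma(a, b) with a ≥ 1 (shape–rate) is (a−1)/b = 20/10.1 ≈ 1.98.

λ̂_MAP = 1.98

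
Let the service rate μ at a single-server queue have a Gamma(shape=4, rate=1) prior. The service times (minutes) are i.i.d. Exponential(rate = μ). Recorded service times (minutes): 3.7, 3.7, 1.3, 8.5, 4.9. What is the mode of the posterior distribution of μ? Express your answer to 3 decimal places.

μ̂_MAP = 0.346

The Exponential(rate=μ) likelihood is ∝ μ^n e^(−μΣtᵢ). Here n = 5 and Σtᵢ = 3.7 + 3.7 + 1.3 + 8.5 + 4.9 = 22.1.
Posterior ∝ μ^3e^(−1μ) · μ^5e^(−22.1μ) = μ^8e^(−23.1μ), i.e. Gamma(9, 23.1).
Mode = (a−1)/b = 8/23.1 ≈ 0.346.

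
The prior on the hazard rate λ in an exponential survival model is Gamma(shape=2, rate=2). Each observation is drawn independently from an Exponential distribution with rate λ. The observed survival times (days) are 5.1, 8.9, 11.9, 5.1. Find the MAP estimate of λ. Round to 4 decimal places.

λ̂_MAP = 0.1515

The Exponential(rate=λ) likelihood is ∝ λ^n e^(−λΣtᵢ). Here n = 4 and Σtᵢ = 5.1 + 8.9 + 11.9 + 5.1 = 31.
Posterior ∝ λe^(−2λ) · λ^4e^(−31λ) = λ^5e^(−33λ), i.e. Gamma(6, 33).
Mode = (a−1)/b = 5/33 ≈ 0.1515.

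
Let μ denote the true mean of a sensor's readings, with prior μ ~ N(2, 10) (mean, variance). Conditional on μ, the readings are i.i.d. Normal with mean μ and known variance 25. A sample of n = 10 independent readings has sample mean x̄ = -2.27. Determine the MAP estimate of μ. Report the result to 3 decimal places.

μ̂_MAP = -1.416

n = 10, x̄ = -2.27.
For a Normal prior and Normal likelihood with known variance, the posterior is Normal; its mode equals its mean, the precision-weighted average.
Prior precision 1/σ₀² = 1/10 = 0.1; data precision n/σ² = 10/25 = 0.4.
μ̂ = (0.1·2 + 0.4·(-2.27)) / (0.1 + 0.4) = (-0.708)/0.5 = -1.416.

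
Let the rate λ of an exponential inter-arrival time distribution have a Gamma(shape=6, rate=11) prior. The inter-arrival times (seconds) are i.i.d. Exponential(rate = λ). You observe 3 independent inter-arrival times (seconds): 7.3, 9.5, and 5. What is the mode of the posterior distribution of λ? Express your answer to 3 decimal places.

The Exponential(rate=λ) likelihood is ∝ λ^n e^(−λΣtᵢ). Here n = 3 and Σtᵢ = 7.3 + 9.5 + 5 = 21.8.
Posterior ∝ λ^5e^(−11λ) · λ^3e^(−21.8λ) = λ^8e^(−32.8λ), i.e. Gamma(9, 32.8).
Mode = (a−1)/b = 8/32.8 ≈ 0.244.

λ̂_MAP = 0.244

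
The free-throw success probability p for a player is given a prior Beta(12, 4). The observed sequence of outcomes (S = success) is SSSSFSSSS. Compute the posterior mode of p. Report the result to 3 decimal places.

Prior: Beta(12, 4).
Data: 8 successes in 9 trials (from the sequence). The binomial likelihood contributes p^8(1−p)^1, so the posterior is Beta(12+8, 4+1) = Beta(20, 5).
For Beta(a, b) with a, b > 1 the mode is (a−1)/(a+b−2) = 19/23 ≈ 0.826.

p̂_MAP = 0.826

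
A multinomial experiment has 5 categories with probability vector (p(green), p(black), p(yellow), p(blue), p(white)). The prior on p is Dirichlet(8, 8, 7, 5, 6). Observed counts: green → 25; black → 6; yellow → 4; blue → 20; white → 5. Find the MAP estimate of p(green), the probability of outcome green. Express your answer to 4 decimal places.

The posterior is Dirichlet(αᵢ + nᵢ) = Dirichlet(33, 14, 11, 25, 11).
For a Dirichlet(a₁,…,a_K) with all aᵢ > 1, the mode has j-th component (aⱼ − 1)/(Σaᵢ − K).
Here Σaᵢ = 94 and K = 5, so p(green) = (33 − 1)/(94 − 5) = 32/89 ≈ 0.3596.

MAP estimate of p(green) = 0.3596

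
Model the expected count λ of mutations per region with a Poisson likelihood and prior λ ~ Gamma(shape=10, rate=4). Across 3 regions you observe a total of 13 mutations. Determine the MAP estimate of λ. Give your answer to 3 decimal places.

Σxᵢ = 13, n = 3.
Posterior ∝ λ^9e^(−4λ) · λ^13e^(−3λ) = λ^22e^(−7λ), i.e. Gamma(shape=23, rate=7).
The mode of a Gamma(a, b) with a ≥ 1 (shape–rate) is (a−1)/b = 22/7 ≈ 3.143.

λ̂_MAP = 3.143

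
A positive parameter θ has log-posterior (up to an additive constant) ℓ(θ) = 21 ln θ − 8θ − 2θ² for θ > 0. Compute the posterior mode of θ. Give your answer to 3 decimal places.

ℓ'(θ) = 21/θ − 8 − 4θ. Setting this to zero and multiplying by θ: 4θ² + 8θ − 21 = 0.
θ = (−8 + √(8² + 4·4·21)) / (2·4) = (−8 + √400) / 8 = (−8 + 20)/8 = 3/2.
ℓ''(θ) = −21/θ² − 4 < 0, confirming a maximum.

θ̂_MAP = 1.500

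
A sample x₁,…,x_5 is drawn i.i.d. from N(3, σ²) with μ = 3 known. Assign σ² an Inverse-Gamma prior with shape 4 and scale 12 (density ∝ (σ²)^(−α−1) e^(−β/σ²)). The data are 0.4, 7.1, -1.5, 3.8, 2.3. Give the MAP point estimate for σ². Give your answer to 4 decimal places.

Sum of squared deviations about the known mean: SS = (0.4−3)² + (7.1−3)² + (-1.5−3)² + (3.8−3)² + (2.3−3)² = 44.95.
The Normal likelihood contributes (σ²)^(−n/2) exp(−SS/(2σ²)), so the posterior is Inverse-Gamma(α + n/2, β + SS/2) = Inverse-Gamma(6.5, 34.475).
The mode of Inverse-Gamma(a, b) is b/(a+1) = 34.475/7.5 ≈ 4.5967.

σ̂²_MAP = 4.5967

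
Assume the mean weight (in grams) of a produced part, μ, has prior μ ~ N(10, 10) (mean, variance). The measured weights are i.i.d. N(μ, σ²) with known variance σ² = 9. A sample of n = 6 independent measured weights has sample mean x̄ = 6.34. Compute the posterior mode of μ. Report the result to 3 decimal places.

n = 6, x̄ = 6.34.
For a Normal prior and Normal likelihood with known variance, the posterior is Normal; its mode equals its mean, the precision-weighted average.
Prior precision 1/σ₀² = 1/10 = 0.1; data precision n/σ² = 6/9 = 2/3.
μ̂ = (0.1·10 + (2/3)·6.34) / (0.1 + 2/3) = (392/75)/(23/30) = 784/115 ≈ 6.817.

μ̂_MAP = 6.817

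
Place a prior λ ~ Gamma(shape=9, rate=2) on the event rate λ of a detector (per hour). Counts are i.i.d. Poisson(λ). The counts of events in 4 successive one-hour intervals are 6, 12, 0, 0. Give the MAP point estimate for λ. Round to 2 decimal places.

λ̂_MAP = 4.33

Σxᵢ = 6+12+0+0 = 18, with n = 4.
Posterior ∝ λ^8e^(−2λ) · λ^18e^(−4λ) = λ^26e^(−6λ), i.e. Gamma(shape=27, rate=6).
The mode of a Gamma(a, b) with a ≥ 1 (shape–rate) is (a−1)/b = 26/6 ≈ 4.33.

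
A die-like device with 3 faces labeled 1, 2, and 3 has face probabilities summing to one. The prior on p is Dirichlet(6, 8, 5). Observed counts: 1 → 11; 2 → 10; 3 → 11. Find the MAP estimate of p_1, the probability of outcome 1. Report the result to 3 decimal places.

The posterior is Dirichlet(αᵢ + nᵢ) = Dirichlet(17, 18, 16).
For a Dirichlet(a₁,…,a_K) with all aᵢ > 1, the mode has j-th component (aⱼ − 1)/(Σaᵢ − K).
Here Σaᵢ = 51 and K = 3, so p_1 = (17 − 1)/(51 − 3) = 16/48 ≈ 0.333.

MAP estimate: 0.333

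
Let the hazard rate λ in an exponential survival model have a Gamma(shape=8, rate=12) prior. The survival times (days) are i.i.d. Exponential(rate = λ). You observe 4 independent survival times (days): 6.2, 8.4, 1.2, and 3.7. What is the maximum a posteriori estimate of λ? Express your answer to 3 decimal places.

The Exponential(rate=λ) likelihood is ∝ λ^n e^(−λΣtᵢ). Here n = 4 and Σtᵢ = 6.2 + 8.4 + 1.2 + 3.7 = 19.5.
Posterior ∝ λ^7e^(−12λ) · λ^4e^(−19.5λ) = λ^11e^(−31.5λ), i.e. Gamma(12, 31.5).
Mode = (a−1)/b = 11/31.5 ≈ 0.349.

λ̂_MAP = 0.349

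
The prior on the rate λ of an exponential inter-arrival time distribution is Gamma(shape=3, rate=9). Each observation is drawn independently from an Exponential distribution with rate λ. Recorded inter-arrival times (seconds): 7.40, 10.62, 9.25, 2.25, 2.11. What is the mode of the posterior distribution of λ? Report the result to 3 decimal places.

λ̂_MAP = 0.172

The Exponential(rate=λ) likelihood is ∝ λ^n e^(−λΣtᵢ). Here n = 5 and Σtᵢ = 7.40 + 10.62 + 9.25 + 2.25 + 2.11 = 31.63.
Posterior ∝ λ^2e^(−9λ) · λ^5e^(−31.63λ) = λ^7e^(−40.63λ), i.e. Gamma(8, 40.63).
Mode = (a−1)/b = 7/40.63 ≈ 0.172.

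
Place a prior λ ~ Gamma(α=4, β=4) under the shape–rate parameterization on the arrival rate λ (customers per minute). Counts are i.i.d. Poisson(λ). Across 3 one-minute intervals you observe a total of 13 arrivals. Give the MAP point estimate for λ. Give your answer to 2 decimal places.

λ̂_MAP = 2.29

Σxᵢ = 13, n = 3.
Posterior ∝ λ^3e^(−4λ) · λ^13e^(−3λ) = λ^16e^(−7λ), i.e. Gamma(shape=17, rate=7).
The mode of a Gamma(a, b) with a ≥ 1 (shape–rate) is (a−1)/b = 16/7 ≈ 2.29.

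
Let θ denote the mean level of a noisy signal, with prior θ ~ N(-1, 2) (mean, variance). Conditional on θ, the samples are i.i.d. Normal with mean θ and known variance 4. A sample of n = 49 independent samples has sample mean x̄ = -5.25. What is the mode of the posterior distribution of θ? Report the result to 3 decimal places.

θ̂_MAP = -5.083

n = 49, x̄ = -5.25.
For a Normal prior and Normal likelihood with known variance, the posterior is Normal; its mode equals its mean, the precision-weighted average.
Prior precision 1/σ₀² = 1/2 = 0.5; data precision n/σ² = 49/4 = 12.25.
θ̂ = (0.5·(-1) + 12.25·(-5.25)) / (0.5 + 12.25) = (-64.8125)/12.75 = -61/12 ≈ -5.083.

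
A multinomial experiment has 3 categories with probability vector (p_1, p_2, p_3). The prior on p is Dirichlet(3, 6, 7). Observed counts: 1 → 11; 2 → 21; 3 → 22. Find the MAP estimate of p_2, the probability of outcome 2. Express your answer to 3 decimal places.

MAP estimate: 0.388

The posterior is Dirichlet(αᵢ + nᵢ) = Dirichlet(14, 27, 29).
For a Dirichlet(a₁,…,a_K) with all aᵢ > 1, the mode has j-th component (aⱼ − 1)/(Σaᵢ − K).
Here Σaᵢ = 70 and K = 3, so p_2 = (27 − 1)/(70 − 3) = 26/67 ≈ 0.388.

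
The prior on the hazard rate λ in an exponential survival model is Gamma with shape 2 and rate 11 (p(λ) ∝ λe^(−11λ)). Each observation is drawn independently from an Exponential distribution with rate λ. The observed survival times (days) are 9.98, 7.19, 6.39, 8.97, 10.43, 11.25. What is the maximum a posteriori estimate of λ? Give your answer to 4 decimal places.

λ̂_MAP = 0.1073

The Exponential(rate=λ) likelihood is ∝ λ^n e^(−λΣtᵢ). Here n = 6 and Σtᵢ = 9.98 + 7.19 + 6.39 + 8.97 + 10.43 + 11.25 = 54.21.
Posterior ∝ λe^(−11λ) · λ^6e^(−54.21λ) = λ^7e^(−65.21λ), i.e. Gamma(8, 65.21).
Mode = (a−1)/b = 7/65.21 ≈ 0.1073.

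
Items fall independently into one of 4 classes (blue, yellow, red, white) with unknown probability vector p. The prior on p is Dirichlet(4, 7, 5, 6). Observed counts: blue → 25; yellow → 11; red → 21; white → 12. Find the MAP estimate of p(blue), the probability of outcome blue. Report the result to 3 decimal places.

MAP estimate of p(blue) = 0.322

The posterior is Dirichlet(αᵢ + nᵢ) = Dirichlet(29, 18, 26, 18).
For a Dirichlet(a₁,…,a_K) with all aᵢ > 1, the mode has j-th component (aⱼ − 1)/(Σaᵢ − K).
Here Σaᵢ = 91 and K = 4, so p(blue) = (29 − 1)/(91 − 4) = 28/87 ≈ 0.322.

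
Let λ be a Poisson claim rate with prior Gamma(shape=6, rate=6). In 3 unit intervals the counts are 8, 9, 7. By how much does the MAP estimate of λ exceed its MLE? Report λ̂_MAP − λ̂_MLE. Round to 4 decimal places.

Σxᵢ = 24. Posterior is Gamma(30, 9); MAP = (30−1)/9 = 29/9 ≈ 3.22222.
MLE = x̄ = 24/3 ≈ 8.00000.
Difference = 29/9 − 24/3 = -43/9 ≈ -4.7778.

MAP − MLE = -4.7778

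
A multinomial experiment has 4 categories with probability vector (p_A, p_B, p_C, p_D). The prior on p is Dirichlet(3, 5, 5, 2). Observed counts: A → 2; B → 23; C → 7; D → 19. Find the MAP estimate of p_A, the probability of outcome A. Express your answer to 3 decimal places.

MAP estimate of p_A = 0.065

The posterior is Dirichlet(αᵢ + nᵢ) = Dirichlet(5, 28, 12, 21).
For a Dirichlet(a₁,…,a_K) with all aᵢ > 1, the mode has j-th component (aⱼ − 1)/(Σaᵢ − K).
Here Σaᵢ = 66 and K = 4, so p_A = (5 − 1)/(66 − 4) = 4/62 ≈ 0.065.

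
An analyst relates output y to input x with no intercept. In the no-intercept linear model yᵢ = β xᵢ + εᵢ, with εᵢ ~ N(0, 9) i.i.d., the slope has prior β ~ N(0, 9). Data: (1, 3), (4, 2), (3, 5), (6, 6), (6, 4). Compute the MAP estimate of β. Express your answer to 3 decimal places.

β̂_MAP = 0.869

log p(β | y) = −Σ(yᵢ − βxᵢ)²/(2·9) − β²/(2·9) + const.
Setting the derivative to zero: Σxᵢ(yᵢ − βxᵢ)/9 − β/9 = 0, so β = Σxᵢyᵢ / (Σxᵢ² + σ²/τ²).
Σxᵢyᵢ = 1·3 + 4·2 + 3·5 + 6·6 + 6·4 = 86; Σxᵢ² = 98; σ²/τ² = 1.
β̂_MAP = 86 / (98 + 1) = 86/99 ≈ 0.869.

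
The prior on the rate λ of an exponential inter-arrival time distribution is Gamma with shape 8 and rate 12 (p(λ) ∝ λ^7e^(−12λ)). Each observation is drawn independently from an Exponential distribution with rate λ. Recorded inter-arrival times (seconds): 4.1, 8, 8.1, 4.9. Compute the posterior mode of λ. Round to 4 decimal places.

The Exponential(rate=λ) likelihood is ∝ λ^n e^(−λΣtᵢ). Here n = 4 and Σtᵢ = 4.1 + 8 + 8.1 + 4.9 = 25.1.
Posterior ∝ λ^7e^(−12λ) · λ^4e^(−25.1λ) = λ^11e^(−37.1λ), i.e. Gamma(12, 37.1).
Mode = (a−1)/b = 11/37.1 ≈ 0.2965.

λ̂_MAP = 0.2965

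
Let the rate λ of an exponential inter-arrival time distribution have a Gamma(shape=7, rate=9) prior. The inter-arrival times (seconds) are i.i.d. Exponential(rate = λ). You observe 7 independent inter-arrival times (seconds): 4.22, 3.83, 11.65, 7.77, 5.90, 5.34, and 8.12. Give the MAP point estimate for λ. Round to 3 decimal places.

The Exponential(rate=λ) likelihood is ∝ λ^n e^(−λΣtᵢ). Here n = 7 and Σtᵢ = 4.22 + 3.83 + 11.65 + 7.77 + 5.90 + 5.34 + 8.12 = 46.83.
Posterior ∝ λ^6e^(−9λ) · λ^7e^(−46.83λ) = λ^13e^(−55.83λ), i.e. Gamma(14, 55.83).
Mode = (a−1)/b = 13/55.83 ≈ 0.233.

λ̂_MAP = 0.233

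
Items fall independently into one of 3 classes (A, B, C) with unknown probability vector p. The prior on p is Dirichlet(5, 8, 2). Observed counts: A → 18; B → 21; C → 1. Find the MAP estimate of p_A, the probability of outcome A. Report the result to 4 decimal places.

MAP estimate of p_A = 0.4231

The posterior is Dirichlet(αᵢ + nᵢ) = Dirichlet(23, 29, 3).
For a Dirichlet(a₁,…,a_K) with all aᵢ > 1, the mode has j-th component (aⱼ − 1)/(Σaᵢ − K).
Here Σaᵢ = 55 and K = 3, so p_A = (23 − 1)/(55 − 3) = 22/52 ≈ 0.4231.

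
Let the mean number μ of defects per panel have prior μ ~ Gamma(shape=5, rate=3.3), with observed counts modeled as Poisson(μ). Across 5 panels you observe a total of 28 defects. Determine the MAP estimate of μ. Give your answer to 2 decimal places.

Σxᵢ = 28, n = 5.
Posterior ∝ μ^4e^(−3.3μ) · μ^28e^(−5μ) = μ^32e^(−8.3μ), i.e. Gamma(shape=33, rate=8.3).
The mode of a Gamma(a, b) with a ≥ 1 (shape–rate) is (a−1)/b = 32/8.3 ≈ 3.86.

μ̂_MAP = 3.86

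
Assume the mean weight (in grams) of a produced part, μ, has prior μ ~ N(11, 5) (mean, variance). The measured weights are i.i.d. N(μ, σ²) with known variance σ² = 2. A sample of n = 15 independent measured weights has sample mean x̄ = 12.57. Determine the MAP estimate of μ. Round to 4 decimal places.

μ̂_MAP = 12.5292

n = 15, x̄ = 12.57.
For a Normal prior and Normal likelihood with known variance, the posterior is Normal; its mode equals its mean, the precision-weighted average.
Prior precision 1/σ₀² = 1/5 = 0.2; data precision n/σ² = 15/2 = 7.5.
μ̂ = (0.2·11 + 7.5·12.57) / (0.2 + 7.5) = 96.475/7.7 = 3859/308 ≈ 12.5292.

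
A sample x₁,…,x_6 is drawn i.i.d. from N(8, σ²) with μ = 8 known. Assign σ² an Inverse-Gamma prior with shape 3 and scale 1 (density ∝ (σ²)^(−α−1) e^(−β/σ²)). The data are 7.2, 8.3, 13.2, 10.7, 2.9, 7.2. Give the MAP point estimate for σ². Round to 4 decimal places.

σ̂²_MAP = 4.5507

Sum of squared deviations about the known mean: SS = (7.2−8)² + (8.3−8)² + (13.2−8)² + (10.7−8)² + (2.9−8)² + (7.2−8)² = 61.71.
The Normal likelihood contributes (σ²)^(−n/2) exp(−SS/(2σ²)), so the posterior is Inverse-Gamma(α + n/2, β + SS/2) = Inverse-Gamma(6, 31.855).
The mode of Inverse-Gamma(a, b) is b/(a+1) = 31.855/7 ≈ 4.5507.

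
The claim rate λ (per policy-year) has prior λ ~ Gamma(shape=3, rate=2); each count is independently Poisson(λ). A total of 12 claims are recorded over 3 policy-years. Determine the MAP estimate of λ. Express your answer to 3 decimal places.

Σxᵢ = 12, n = 3.
Posterior ∝ λ^2e^(−2λ) · λ^12e^(−3λ) = λ^14e^(−5λ), i.e. Gamma(shape=15, rate=5).
The mode of a Gamma(a, b) with a ≥ 1 (shape–rate) is (a−1)/b = 14/5 ≈ 2.800.

λ̂_MAP = 2.800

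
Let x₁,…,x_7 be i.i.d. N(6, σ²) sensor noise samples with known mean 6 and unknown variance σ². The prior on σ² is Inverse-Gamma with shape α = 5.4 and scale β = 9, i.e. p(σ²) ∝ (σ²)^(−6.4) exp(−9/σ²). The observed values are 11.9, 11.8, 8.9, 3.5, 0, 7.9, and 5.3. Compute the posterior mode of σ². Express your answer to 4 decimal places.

Sum of squared deviations about the known mean: SS = (11.9−6)² + (11.8−6)² + (8.9−6)² + (3.5−6)² + (0−6)² + (7.9−6)² + (5.3−6)² = 123.21.
The Normal likelihood contributes (σ²)^(−n/2) exp(−SS/(2σ²)), so the posterior is Inverse-Gamma(α + n/2, β + SS/2) = Inverse-Gamma(8.9, 70.605).
The mode of Inverse-Gamma(a, b) is b/(a+1) = 70.605/9.9 ≈ 7.1318.

σ̂²_MAP = 7.1318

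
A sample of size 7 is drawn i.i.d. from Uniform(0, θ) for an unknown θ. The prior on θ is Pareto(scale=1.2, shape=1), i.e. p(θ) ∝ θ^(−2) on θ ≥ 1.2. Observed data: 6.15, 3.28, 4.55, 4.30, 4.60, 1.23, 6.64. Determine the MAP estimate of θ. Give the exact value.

The Uniform(0, θ) likelihood is θ^(−n) for θ ≥ max(xᵢ), zero otherwise. Here max(xᵢ) = 6.64.
Posterior ∝ θ^(−2) · θ^(−7) = θ^(−9) on θ ≥ max(1.2, 6.64) = 6.64.
This density is strictly decreasing in θ, so the posterior mode lies at the lower boundary of the support.

θ̂_MAP = 6.64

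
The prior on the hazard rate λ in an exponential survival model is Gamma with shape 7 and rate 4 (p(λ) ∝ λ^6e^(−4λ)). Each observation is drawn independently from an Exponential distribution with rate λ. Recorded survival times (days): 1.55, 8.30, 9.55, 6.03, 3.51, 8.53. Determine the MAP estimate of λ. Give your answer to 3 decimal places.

λ̂_MAP = 0.289

The Exponential(rate=λ) likelihood is ∝ λ^n e^(−λΣtᵢ). Here n = 6 and Σtᵢ = 1.55 + 8.30 + 9.55 + 6.03 + 3.51 + 8.53 = 37.47.
Posterior ∝ λ^6e^(−4λ) · λ^6e^(−37.47λ) = λ^12e^(−41.47λ), i.e. Gamma(13, 41.47).
Mode = (a−1)/b = 12/41.47 ≈ 0.289.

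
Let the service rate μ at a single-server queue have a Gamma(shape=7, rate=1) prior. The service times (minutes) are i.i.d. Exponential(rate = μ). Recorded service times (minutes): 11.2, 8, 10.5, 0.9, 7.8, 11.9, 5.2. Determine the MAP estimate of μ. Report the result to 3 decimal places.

μ̂_MAP = 0.230

The Exponential(rate=μ) likelihood is ∝ μ^n e^(−μΣtᵢ). Here n = 7 and Σtᵢ = 11.2 + 8 + 10.5 + 0.9 + 7.8 + 11.9 + 5.2 = 55.5.
Posterior ∝ μ^6e^(−1μ) · μ^7e^(−55.5μ) = μ^13e^(−56.5μ), i.e. Gamma(14, 56.5).
Mode = (a−1)/b = 13/56.5 ≈ 0.230.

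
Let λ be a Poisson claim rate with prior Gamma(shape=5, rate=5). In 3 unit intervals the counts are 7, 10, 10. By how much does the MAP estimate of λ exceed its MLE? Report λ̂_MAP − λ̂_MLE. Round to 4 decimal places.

MAP − MLE = -5.1250

Σxᵢ = 27. Posterior is Gamma(32, 8); MAP = (32−1)/8 = 31/8 ≈ 3.87500.
MLE = x̄ = 27/3 ≈ 9.00000.
Difference = 31/8 − 27/3 = -41/8 ≈ -5.1250.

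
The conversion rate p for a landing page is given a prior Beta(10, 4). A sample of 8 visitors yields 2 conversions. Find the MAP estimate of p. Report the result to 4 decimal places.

Prior: Beta(10, 4).
Data: 2 successes in 8 trials. The binomial likelihood contributes p^2(1−p)^6, so the posterior is Beta(10+2, 4+6) = Beta(12, 10).
For Beta(a, b) with a, b > 1 the mode is (a−1)/(a+b−2) = 11/20 ≈ 0.5500.

p̂_MAP = 0.5500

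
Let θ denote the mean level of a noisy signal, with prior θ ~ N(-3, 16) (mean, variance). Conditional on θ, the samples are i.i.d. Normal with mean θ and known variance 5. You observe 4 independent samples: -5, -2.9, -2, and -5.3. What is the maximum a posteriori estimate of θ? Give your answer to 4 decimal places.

n = 4; x̄ = ((-5) + (-2.9) + (-2) + (-5.3))/4 = -15.2/4 = -3.8.
For a Normal prior and Normal likelihood with known variance, the posterior is Normal; its mode equals its mean, the precision-weighted average.
Prior precision 1/σ₀² = 1/16 = 0.0625; data precision n/σ² = 4/5 = 0.8.
θ̂ = (0.0625·(-3) + 0.8·(-3.8)) / (0.0625 + 0.8) = (-3.2275)/0.8625 = -1291/345 ≈ -3.7420.

θ̂_MAP = -3.7420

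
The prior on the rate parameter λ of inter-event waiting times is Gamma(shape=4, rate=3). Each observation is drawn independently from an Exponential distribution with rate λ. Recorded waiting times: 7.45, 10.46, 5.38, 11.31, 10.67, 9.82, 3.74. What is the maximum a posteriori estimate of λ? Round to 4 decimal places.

The Exponential(rate=λ) likelihood is ∝ λ^n e^(−λΣtᵢ). Here n = 7 and Σtᵢ = 7.45 + 10.46 + 5.38 + 11.31 + 10.67 + 9.82 + 3.74 = 58.83.
Posterior ∝ λ^3e^(−3λ) · λ^7e^(−58.83λ) = λ^10e^(−61.83λ), i.e. Gamma(11, 61.83).
Mode = (a−1)/b = 10/61.83 ≈ 0.1617.

λ̂_MAP = 0.1617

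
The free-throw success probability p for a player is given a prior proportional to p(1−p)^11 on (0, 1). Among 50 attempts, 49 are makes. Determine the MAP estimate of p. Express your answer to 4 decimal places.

The prior density ∝ p(1−p)^11 is the kernel of Beta(2, 12).
Data: 49 successes in 50 trials. The binomial likelihood contributes p^49(1−p)^1, so the posterior is Beta(2+49, 12+1) = Beta(51, 13).
For Beta(a, b) with a, b > 1 the mode is (a−1)/(a+b−2) = 50/62 ≈ 0.8065.

p̂_MAP = 0.8065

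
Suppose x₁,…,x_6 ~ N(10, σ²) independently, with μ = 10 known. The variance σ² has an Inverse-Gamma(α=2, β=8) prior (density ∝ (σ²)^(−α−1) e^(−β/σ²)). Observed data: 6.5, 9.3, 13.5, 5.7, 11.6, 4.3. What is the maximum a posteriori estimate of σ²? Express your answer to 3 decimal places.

σ̂²_MAP = 7.878

Sum of squared deviations about the known mean: SS = (6.5−10)² + (9.3−10)² + (13.5−10)² + (5.7−10)² + (11.6−10)² + (4.3−10)² = 78.53.
The Normal likelihood contributes (σ²)^(−n/2) exp(−SS/(2σ²)), so the posterior is Inverse-Gamma(α + n/2, β + SS/2) = Inverse-Gamma(5, 47.265).
The mode of Inverse-Gamma(a, b) is b/(a+1) = 47.265/6 ≈ 7.878.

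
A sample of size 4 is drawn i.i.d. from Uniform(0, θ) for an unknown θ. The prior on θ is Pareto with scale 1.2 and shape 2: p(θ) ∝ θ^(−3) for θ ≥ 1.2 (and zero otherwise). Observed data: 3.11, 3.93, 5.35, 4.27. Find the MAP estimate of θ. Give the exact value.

θ̂_MAP = 5.35

The Uniform(0, θ) likelihood is θ^(−n) for θ ≥ max(xᵢ), zero otherwise. Here max(xᵢ) = 5.35.
Posterior ∝ θ^(−3) · θ^(−4) = θ^(−7) on θ ≥ max(1.2, 5.35) = 5.35.
This density is strictly decreasing in θ, so the posterior mode lies at the lower boundary of the support.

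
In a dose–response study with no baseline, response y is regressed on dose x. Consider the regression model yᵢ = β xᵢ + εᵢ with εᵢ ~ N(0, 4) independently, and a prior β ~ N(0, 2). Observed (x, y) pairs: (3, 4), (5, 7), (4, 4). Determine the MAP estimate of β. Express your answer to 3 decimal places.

β̂_MAP = 1.212

log p(β | y) = −Σ(yᵢ − βxᵢ)²/(2·4) − β²/(2·2) + const.
Setting the derivative to zero: Σxᵢ(yᵢ − βxᵢ)/4 − β/2 = 0, so β = Σxᵢyᵢ / (Σxᵢ² + σ²/τ²).
Σxᵢyᵢ = 3·4 + 5·7 + 4·4 = 63; Σxᵢ² = 50; σ²/τ² = 2.
β̂_MAP = 63 / (50 + 2) = 63/52 ≈ 1.212.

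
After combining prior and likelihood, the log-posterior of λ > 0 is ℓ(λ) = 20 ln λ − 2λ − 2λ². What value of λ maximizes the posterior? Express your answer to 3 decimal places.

ℓ'(λ) = 20/λ − 2 − 4λ. Setting this to zero and multiplying by λ: 4λ² + 2λ − 20 = 0.
λ = (−2 + √(2² + 4·4·20)) / (2·4) = (−2 + √324) / 8 = (−2 + 18)/8 = 2.
ℓ''(λ) = −20/λ² − 4 < 0, confirming a maximum.

λ̂_MAP = 2.000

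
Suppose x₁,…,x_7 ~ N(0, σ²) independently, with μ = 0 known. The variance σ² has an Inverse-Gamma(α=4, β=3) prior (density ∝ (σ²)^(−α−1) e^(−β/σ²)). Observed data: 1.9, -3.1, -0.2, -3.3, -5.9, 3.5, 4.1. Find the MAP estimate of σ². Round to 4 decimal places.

Sum of squared deviations about the known mean: SS = (1.9−0)² + (-3.1−0)² + (-0.2−0)² + (-3.3−0)² + (-5.9−0)² + (3.5−0)² + (4.1−0)² = 88.02.
The Normal likelihood contributes (σ²)^(−n/2) exp(−SS/(2σ²)), so the posterior is Inverse-Gamma(α + n/2, β + SS/2) = Inverse-Gamma(7.5, 47.01).
The mode of Inverse-Gamma(a, b) is b/(a+1) = 47.01/8.5 ≈ 5.5306.

σ̂²_MAP = 5.5306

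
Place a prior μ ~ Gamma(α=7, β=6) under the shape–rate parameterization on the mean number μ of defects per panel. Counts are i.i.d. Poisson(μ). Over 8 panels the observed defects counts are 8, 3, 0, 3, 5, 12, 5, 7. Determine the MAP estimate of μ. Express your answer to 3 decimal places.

Σxᵢ = 8+3+0+3+5+12+5+7 = 43, with n = 8.
Posterior ∝ μ^6e^(−6μ) · μ^43e^(−8μ) = μ^49e^(−14μ), i.e. Gamma(shape=50, rate=14).
The mode of a Gamma(a, b) with a ≥ 1 (shape–rate) is (a−1)/b = 49/14 ≈ 3.500.

μ̂_MAP = 3.500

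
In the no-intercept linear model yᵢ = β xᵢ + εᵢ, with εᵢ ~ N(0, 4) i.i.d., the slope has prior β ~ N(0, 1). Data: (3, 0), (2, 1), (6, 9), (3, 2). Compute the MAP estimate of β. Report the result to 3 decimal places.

β̂_MAP = 1.000

log p(β | y) = −Σ(yᵢ − βxᵢ)²/(2·4) − β²/(2·1) + const.
Setting the derivative to zero: Σxᵢ(yᵢ − βxᵢ)/4 − β/1 = 0, so β = Σxᵢyᵢ / (Σxᵢ² + σ²/τ²).
Σxᵢyᵢ = 3·0 + 2·1 + 6·9 + 3·2 = 62; Σxᵢ² = 58; σ²/τ² = 4.
β̂_MAP = 62 / (58 + 4) = 62/62 ≈ 1.000.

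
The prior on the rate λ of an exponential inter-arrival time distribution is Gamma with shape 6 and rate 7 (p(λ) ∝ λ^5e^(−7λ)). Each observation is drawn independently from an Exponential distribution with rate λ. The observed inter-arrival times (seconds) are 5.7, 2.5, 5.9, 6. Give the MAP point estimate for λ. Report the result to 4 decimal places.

The Exponential(rate=λ) likelihood is ∝ λ^n e^(−λΣtᵢ). Here n = 4 and Σtᵢ = 5.7 + 2.5 + 5.9 + 6 = 20.1.
Posterior ∝ λ^5e^(−7λ) · λ^4e^(−20.1λ) = λ^9e^(−27.1λ), i.e. Gamma(10, 27.1).
Mode = (a−1)/b = 9/27.1 ≈ 0.3321.

λ̂_MAP = 0.3321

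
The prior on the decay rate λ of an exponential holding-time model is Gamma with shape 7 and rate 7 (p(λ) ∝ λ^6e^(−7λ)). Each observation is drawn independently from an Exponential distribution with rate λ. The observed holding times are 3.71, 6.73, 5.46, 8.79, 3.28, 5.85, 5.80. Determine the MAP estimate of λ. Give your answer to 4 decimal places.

λ̂_MAP = 0.2789

The Exponential(rate=λ) likelihood is ∝ λ^n e^(−λΣtᵢ). Here n = 7 and Σtᵢ = 3.71 + 6.73 + 5.46 + 8.79 + 3.28 + 5.85 + 5.80 = 39.62.
Posterior ∝ λ^6e^(−7λ) · λ^7e^(−39.62λ) = λ^13e^(−46.62λ), i.e. Gamma(14, 46.62).
Mode = (a−1)/b = 13/46.62 ≈ 0.2789.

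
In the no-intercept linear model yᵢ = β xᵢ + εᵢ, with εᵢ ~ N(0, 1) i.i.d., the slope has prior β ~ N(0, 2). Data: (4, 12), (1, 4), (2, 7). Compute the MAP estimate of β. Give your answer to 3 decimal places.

β̂_MAP = 3.070

log p(β | y) = −Σ(yᵢ − βxᵢ)²/(2·1) − β²/(2·2) + const.
Setting the derivative to zero: Σxᵢ(yᵢ − βxᵢ)/1 − β/2 = 0, so β = Σxᵢyᵢ / (Σxᵢ² + σ²/τ²).
Σxᵢyᵢ = 4·12 + 1·4 + 2·7 = 66; Σxᵢ² = 21; σ²/τ² = 0.5.
β̂_MAP = 66 / (21 + 0.5) = 66/21.5 ≈ 3.070.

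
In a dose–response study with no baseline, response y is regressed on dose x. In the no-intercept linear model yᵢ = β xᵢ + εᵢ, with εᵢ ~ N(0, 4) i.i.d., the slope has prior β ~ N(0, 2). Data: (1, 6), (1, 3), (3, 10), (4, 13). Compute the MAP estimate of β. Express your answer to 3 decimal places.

log p(β | y) = −Σ(yᵢ − βxᵢ)²/(2·4) − β²/(2·2) + const.
Setting the derivative to zero: Σxᵢ(yᵢ − βxᵢ)/4 − β/2 = 0, so β = Σxᵢyᵢ / (Σxᵢ² + σ²/τ²).
Σxᵢyᵢ = 1·6 + 1·3 + 3·10 + 4·13 = 91; Σxᵢ² = 27; σ²/τ² = 2.
β̂_MAP = 91 / (27 + 2) = 91/29 ≈ 3.138.

β̂_MAP = 3.138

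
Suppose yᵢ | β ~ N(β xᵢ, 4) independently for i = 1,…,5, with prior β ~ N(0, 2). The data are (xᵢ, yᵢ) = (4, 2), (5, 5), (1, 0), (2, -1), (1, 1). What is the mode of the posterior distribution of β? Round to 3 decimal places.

log p(β | y) = −Σ(yᵢ − βxᵢ)²/(2·4) − β²/(2·2) + const.
Setting the derivative to zero: Σxᵢ(yᵢ − βxᵢ)/4 − β/2 = 0, so β = Σxᵢyᵢ / (Σxᵢ² + σ²/τ²).
Σxᵢyᵢ = 4·2 + 5·5 + 1·0 + 2·(-1) + 1·1 = 32; Σxᵢ² = 47; σ²/τ² = 2.
β̂_MAP = 32 / (47 + 2) = 32/49 ≈ 0.653.

β̂_MAP = 0.653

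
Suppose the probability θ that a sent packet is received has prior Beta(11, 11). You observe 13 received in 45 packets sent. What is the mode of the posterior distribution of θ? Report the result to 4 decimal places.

θ̂_MAP = 0.3538

Prior: Beta(11, 11).
Data: 13 successes in 45 trials. The binomial likelihood contributes θ^13(1−θ)^32, so the posterior is Beta(11+13, 11+32) = Beta(24, 43).
For Beta(a, b) with a, b > 1 the mode is (a−1)/(a+b−2) = 23/65 ≈ 0.3538.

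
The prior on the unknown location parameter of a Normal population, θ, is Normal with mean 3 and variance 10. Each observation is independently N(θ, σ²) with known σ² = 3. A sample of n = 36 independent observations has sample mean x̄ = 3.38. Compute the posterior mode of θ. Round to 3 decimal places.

n = 36, x̄ = 3.38.
For a Normal prior and Normal likelihood with known variance, the posterior is Normal; its mode equals its mean, the precision-weighted average.
Prior precision 1/σ₀² = 1/10 = 0.1; data precision n/σ² = 36/3 = 12.
θ̂ = (0.1·3 + 12·3.38) / (0.1 + 12) = 40.86/12.1 = 2043/605 ≈ 3.377.

θ̂_MAP = 3.377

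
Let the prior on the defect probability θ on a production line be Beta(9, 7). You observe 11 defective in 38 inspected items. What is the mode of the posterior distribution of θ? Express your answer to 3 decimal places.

θ̂_MAP = 0.365

Prior: Beta(9, 7).
Data: 11 successes in 38 trials. The binomial likelihood contributes θ^11(1−θ)^27, so the posterior is Beta(9+11, 7+27) = Beta(20, 34).
For Beta(a, b) with a, b > 1 the mode is (a−1)/(a+b−2) = 19/52 ≈ 0.365.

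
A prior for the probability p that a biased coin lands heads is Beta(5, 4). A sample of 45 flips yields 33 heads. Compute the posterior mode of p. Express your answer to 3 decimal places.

p̂_MAP = 0.712

Prior: Beta(5, 4).
Data: 33 successes in 45 trials. The binomial likelihood contributes p^33(1−p)^12, so the posterior is Beta(5+33, 4+12) = Beta(38, 16).
For Beta(a, b) with a, b > 1 the mode is (a−1)/(a+b−2) = 37/52 ≈ 0.712.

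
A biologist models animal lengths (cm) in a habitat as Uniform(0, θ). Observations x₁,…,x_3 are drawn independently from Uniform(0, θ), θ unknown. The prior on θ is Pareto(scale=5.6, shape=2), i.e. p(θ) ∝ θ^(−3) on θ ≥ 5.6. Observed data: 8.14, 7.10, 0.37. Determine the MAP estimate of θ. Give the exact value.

The Uniform(0, θ) likelihood is θ^(−n) for θ ≥ max(xᵢ), zero otherwise. Here max(xᵢ) = 8.14.
Posterior ∝ θ^(−3) · θ^(−3) = θ^(−6) on θ ≥ max(5.6, 8.14) = 8.14.
This density is strictly decreasing in θ, so the posterior mode lies at the lower boundary of the support.

θ̂_MAP = 8.14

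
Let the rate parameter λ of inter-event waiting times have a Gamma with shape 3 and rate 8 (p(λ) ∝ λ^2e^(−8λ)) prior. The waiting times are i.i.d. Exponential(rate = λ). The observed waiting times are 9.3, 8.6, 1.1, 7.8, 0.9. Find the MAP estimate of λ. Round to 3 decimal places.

The Exponential(rate=λ) likelihood is ∝ λ^n e^(−λΣtᵢ). Here n = 5 and Σtᵢ = 9.3 + 8.6 + 1.1 + 7.8 + 0.9 = 27.7.
Posterior ∝ λ^2e^(−8λ) · λ^5e^(−27.7λ) = λ^7e^(−35.7λ), i.e. Gamma(8, 35.7).
Mode = (a−1)/b = 7/35.7 ≈ 0.196.

λ̂_MAP = 0.196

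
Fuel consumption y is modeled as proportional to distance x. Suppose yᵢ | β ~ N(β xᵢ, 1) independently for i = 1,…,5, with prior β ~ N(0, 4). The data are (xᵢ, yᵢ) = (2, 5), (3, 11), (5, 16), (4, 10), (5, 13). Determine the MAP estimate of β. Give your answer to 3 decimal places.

log p(β | y) = −Σ(yᵢ − βxᵢ)²/(2·1) − β²/(2·4) + const.
Setting the derivative to zero: Σxᵢ(yᵢ − βxᵢ)/1 − β/4 = 0, so β = Σxᵢyᵢ / (Σxᵢ² + σ²/τ²).
Σxᵢyᵢ = 2·5 + 3·11 + 5·16 + 4·10 + 5·13 = 228; Σxᵢ² = 79; σ²/τ² = 0.25.
β̂_MAP = 228 / (79 + 0.25) = 228/79.25 ≈ 2.877.

β̂_MAP = 2.877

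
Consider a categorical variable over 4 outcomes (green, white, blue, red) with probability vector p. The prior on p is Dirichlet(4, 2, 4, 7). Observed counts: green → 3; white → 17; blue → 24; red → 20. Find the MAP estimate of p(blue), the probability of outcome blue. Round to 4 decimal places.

The posterior is Dirichlet(αᵢ + nᵢ) = Dirichlet(7, 19, 28, 27).
For a Dirichlet(a₁,…,a_K) with all aᵢ > 1, the mode has j-th component (aⱼ − 1)/(Σaᵢ − K).
Here Σaᵢ = 81 and K = 4, so p(blue) = (28 − 1)/(81 − 4) = 27/77 ≈ 0.3506.

MAP estimate of p(blue) = 0.3506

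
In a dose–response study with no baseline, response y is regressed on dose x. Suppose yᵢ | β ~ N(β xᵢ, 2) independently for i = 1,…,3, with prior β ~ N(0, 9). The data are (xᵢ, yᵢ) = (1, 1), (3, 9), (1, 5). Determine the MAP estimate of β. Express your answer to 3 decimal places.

β̂_MAP = 2.941

log p(β | y) = −Σ(yᵢ − βxᵢ)²/(2·2) − β²/(2·9) + const.
Setting the derivative to zero: Σxᵢ(yᵢ − βxᵢ)/2 − β/9 = 0, so β = Σxᵢyᵢ / (Σxᵢ² + σ²/τ²).
Σxᵢyᵢ = 1·1 + 3·9 + 1·5 = 33; Σxᵢ² = 11; σ²/τ² = 2/9.
β̂_MAP = 33 / (11 + 2/9) = 33/(101/9) = 297/101 ≈ 2.941.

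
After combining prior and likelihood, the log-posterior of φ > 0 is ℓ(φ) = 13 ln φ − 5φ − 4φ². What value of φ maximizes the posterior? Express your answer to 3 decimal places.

φ̂_MAP = 1.000

ℓ'(φ) = 13/φ − 5 − 8φ. Setting this to zero and multiplying by φ: 8φ² + 5φ − 13 = 0.
φ = (−5 + √(5² + 4·8·13)) / (2·8) = (−5 + √441) / 16 = (−5 + 21)/16 = 1.
ℓ''(φ) = −13/φ² − 8 < 0, confirming a maximum.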